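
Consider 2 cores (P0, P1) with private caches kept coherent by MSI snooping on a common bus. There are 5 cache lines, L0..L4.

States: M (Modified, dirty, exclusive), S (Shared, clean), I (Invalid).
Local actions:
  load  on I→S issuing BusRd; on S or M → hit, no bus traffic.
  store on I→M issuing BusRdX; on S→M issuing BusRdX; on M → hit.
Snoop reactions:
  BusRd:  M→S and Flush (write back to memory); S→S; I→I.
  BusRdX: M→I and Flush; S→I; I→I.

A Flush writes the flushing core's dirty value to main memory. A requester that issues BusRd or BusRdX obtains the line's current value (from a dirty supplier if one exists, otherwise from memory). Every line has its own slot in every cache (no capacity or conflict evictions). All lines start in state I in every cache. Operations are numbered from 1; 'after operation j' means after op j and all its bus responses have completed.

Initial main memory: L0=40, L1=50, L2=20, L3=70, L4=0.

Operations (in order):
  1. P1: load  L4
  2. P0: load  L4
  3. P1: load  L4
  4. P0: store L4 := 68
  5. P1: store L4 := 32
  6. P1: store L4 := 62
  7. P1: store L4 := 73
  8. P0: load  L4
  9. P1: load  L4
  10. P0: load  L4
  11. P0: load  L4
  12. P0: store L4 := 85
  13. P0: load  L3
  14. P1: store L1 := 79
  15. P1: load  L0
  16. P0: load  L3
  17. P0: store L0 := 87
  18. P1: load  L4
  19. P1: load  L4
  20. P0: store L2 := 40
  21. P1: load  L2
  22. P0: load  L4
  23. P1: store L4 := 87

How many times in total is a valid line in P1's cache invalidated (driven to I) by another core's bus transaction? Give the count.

invalidations = 3

  op1 P1: load  L4 → I/S on L4; bus BusRd; mem=0
  op2 P0: load  L4 → S/S on L4; bus BusRd; mem=0
  op3 P1: load  L4 → S/S on L4; bus (none); mem=0
  op4 P0: store L4 := 68 → M/I on L4; bus BusRdX; mem=0
  op5 P1: store L4 := 32 → I/M on L4; bus BusRdX Flush; mem=68
  op6 P1: store L4 := 62 → I/M on L4; bus (none); mem=68
  op7 P1: store L4 := 73 → I/M on L4; bus (none); mem=68
  op8 P0: load  L4 → S/S on L4; bus BusRd Flush; mem=73
  op9 P1: load  L4 → S/S on L4; bus (none); mem=73
  op10 P0: load  L4 → S/S on L4; bus (none); mem=73
  op11 P0: load  L4 → S/S on L4; bus (none); mem=73
  op12 P0: store L4 := 85 → M/I on L4; bus BusRdX; mem=73
  op13 P0: load  L3 → S/I on L3; bus BusRd; mem=70
  op14 P1: store L1 := 79 → I/M on L1; bus BusRdX; mem=50
  op15 P1: load  L0 → I/S on L0; bus BusRd; mem=40
  op16 P0: load  L3 → S/I on L3; bus (none); mem=70
  op17 P0: store L0 := 87 → M/I on L0; bus BusRdX; mem=40
  op18 P1: load  L4 → S/S on L4; bus BusRd Flush; mem=85
  op19 P1: load  L4 → S/S on L4; bus (none); mem=85
  op20 P0: store L2 := 40 → M/I on L2; bus BusRdX; mem=20
  op21 P1: load  L2 → S/S on L2; bus BusRd Flush; mem=40
  op22 P0: load  L4 → S/S on L4; bus (none); mem=85
  op23 P1: store L4 := 87 → I/M on L4; bus BusRdX; mem=85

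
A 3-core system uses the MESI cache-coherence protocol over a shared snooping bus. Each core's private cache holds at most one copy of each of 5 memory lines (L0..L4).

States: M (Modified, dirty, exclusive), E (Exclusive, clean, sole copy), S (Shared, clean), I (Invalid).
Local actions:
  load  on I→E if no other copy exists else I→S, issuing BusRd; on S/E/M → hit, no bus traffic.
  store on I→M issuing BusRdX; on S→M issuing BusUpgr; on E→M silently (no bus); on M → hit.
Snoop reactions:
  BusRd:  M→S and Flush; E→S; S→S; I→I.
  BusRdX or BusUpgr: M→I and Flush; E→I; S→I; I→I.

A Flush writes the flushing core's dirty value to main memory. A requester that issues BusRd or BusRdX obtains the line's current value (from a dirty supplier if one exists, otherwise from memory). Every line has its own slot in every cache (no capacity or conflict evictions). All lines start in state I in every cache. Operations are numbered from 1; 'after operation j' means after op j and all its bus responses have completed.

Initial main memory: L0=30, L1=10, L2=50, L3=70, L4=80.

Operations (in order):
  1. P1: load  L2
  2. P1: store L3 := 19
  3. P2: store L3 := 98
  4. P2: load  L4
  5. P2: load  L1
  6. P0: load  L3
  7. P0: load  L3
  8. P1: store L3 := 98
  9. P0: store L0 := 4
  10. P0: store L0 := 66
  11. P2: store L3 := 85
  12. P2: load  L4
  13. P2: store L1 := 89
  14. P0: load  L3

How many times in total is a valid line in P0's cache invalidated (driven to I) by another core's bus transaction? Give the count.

invalidations = 1

  op1 P1: load  L2 → I/E/I on L2; bus BusRd; mem=50
  op2 P1: store L3 := 19 → I/M/I on L3; bus BusRdX; mem=70
  op3 P2: store L3 := 98 → I/I/M on L3; bus BusRdX Flush; mem=19
  op4 P2: load  L4 → I/I/E on L4; bus BusRd; mem=80
  op5 P2: load  L1 → I/I/E on L1; bus BusRd; mem=10
  op6 P0: load  L3 → S/I/S on L3; bus BusRd Flush; mem=98
  op7 P0: load  L3 → S/I/S on L3; bus (none); mem=98
  op8 P1: store L3 := 98 → I/M/I on L3; bus BusRdX; mem=98
  op9 P0: store L0 := 4 → M/I/I on L0; bus BusRdX; mem=30
  op10 P0: store L0 := 66 → M/I/I on L0; bus (none); mem=30
  op11 P2: store L3 := 85 → I/I/M on L3; bus BusRdX Flush; mem=98
  op12 P2: load  L4 → I/I/E on L4; bus (none); mem=80
  op13 P2: store L1 := 89 → I/I/M on L1; bus (none); mem=10
  op14 P0: load  L3 → S/I/S on L3; bus BusRd Flush; mem=85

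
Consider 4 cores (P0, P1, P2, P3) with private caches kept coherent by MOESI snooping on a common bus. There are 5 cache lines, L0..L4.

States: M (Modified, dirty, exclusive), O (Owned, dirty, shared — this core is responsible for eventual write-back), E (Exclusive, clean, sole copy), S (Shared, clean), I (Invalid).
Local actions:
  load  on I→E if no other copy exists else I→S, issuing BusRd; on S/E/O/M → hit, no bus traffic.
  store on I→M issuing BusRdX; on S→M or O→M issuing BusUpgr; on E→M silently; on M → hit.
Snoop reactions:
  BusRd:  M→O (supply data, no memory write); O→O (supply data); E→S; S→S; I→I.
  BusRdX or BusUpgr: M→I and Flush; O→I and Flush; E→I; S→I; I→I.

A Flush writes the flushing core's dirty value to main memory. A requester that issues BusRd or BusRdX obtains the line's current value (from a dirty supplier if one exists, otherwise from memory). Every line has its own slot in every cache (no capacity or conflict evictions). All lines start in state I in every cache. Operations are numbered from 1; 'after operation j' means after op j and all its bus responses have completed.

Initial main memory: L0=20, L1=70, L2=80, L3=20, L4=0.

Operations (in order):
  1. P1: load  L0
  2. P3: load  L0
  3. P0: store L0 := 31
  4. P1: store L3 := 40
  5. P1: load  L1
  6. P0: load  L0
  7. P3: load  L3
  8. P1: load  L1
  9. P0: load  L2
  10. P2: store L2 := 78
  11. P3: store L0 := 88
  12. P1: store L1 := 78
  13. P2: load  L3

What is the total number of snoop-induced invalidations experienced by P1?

invalidations = 1

step 1: P1: load  L0  ⟶  IEII  (L0)  txn=BusRd  M[L0]=20
step 2: P3: load  L0  ⟶  ISIS  (L0)  txn=BusRd  M[L0]=20
step 3: P0: store L0 := 31  ⟶  MIII  (L0)  txn=BusRdX  M[L0]=20
step 4: P1: store L3 := 40  ⟶  IMII  (L3)  txn=BusRdX  M[L3]=20
step 5: P1: load  L1  ⟶  IEII  (L1)  txn=BusRd  M[L1]=70
step 6: P0: load  L0  ⟶  MIII  (L0)  txn=∅  M[L0]=20
step 7: P3: load  L3  ⟶  IOIS  (L3)  txn=BusRd  M[L3]=20
step 8: P1: load  L1  ⟶  IEII  (L1)  txn=∅  M[L1]=70
step 9: P0: load  L2  ⟶  EIII  (L2)  txn=BusRd  M[L2]=80
step 10: P2: store L2 := 78  ⟶  IIMI  (L2)  txn=BusRdX  M[L2]=80
step 11: P3: store L0 := 88  ⟶  IIIM  (L0)  txn=BusRdX+Flush  M[L0]=31
step 12: P1: store L1 := 78  ⟶  IMII  (L1)  txn=∅  M[L1]=70
step 13: P2: load  L3  ⟶  IOSS  (L3)  txn=BusRd  M[L3]=20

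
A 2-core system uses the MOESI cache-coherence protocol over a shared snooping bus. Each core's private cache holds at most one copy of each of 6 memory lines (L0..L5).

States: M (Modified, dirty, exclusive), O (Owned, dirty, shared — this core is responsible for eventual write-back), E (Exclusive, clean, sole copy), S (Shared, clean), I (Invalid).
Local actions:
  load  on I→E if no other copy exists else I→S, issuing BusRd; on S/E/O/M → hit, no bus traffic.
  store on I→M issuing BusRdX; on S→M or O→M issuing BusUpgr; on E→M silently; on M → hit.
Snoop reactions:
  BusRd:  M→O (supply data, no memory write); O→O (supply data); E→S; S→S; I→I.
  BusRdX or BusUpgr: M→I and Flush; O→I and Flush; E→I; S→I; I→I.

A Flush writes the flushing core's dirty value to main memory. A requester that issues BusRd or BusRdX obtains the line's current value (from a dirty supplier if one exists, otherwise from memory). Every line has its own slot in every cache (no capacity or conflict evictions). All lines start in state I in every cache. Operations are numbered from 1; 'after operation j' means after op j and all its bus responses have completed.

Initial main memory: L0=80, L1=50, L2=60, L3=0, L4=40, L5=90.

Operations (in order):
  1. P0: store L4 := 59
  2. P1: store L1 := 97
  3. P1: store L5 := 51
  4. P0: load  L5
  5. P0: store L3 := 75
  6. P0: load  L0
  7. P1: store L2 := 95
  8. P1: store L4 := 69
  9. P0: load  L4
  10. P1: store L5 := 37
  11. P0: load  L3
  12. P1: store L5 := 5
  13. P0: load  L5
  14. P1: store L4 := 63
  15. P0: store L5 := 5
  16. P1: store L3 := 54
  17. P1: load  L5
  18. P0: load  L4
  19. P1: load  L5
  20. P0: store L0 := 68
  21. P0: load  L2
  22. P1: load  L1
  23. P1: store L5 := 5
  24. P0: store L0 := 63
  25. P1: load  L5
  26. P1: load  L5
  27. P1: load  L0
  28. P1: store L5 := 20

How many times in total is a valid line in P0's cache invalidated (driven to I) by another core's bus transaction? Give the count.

step 1: P0: store L4 := 59  ⟶  MI  (L4)  txn=BusRdX  M[L4]=40
step 2: P1: store L1 := 97  ⟶  IM  (L1)  txn=BusRdX  M[L1]=50
step 3: P1: store L5 := 51  ⟶  IM  (L5)  txn=BusRdX  M[L5]=90
step 4: P0: load  L5  ⟶  SO  (L5)  txn=BusRd  M[L5]=90
step 5: P0: store L3 := 75  ⟶  MI  (L3)  txn=BusRdX  M[L3]=0
step 6: P0: load  L0  ⟶  EI  (L0)  txn=BusRd  M[L0]=80
step 7: P1: store L2 := 95  ⟶  IM  (L2)  txn=BusRdX  M[L2]=60
step 8: P1: store L4 := 69  ⟶  IM  (L4)  txn=BusRdX+Flush  M[L4]=59
step 9: P0: load  L4  ⟶  SO  (L4)  txn=BusRd  M[L4]=59
step 10: P1: store L5 := 37  ⟶  IM  (L5)  txn=BusUpgr  M[L5]=90
step 11: P0: load  L3  ⟶  MI  (L3)  txn=∅  M[L3]=0
step 12: P1: store L5 := 5  ⟶  IM  (L5)  txn=∅  M[L5]=90
step 13: P0: load  L5  ⟶  SO  (L5)  txn=BusRd  M[L5]=90
step 14: P1: store L4 := 63  ⟶  IM  (L4)  txn=BusUpgr  M[L4]=59
step 15: P0: store L5 := 5  ⟶  MI  (L5)  txn=BusUpgr+Flush  M[L5]=5
step 16: P1: store L3 := 54  ⟶  IM  (L3)  txn=BusRdX+Flush  M[L3]=75
step 17: P1: load  L5  ⟶  OS  (L5)  txn=BusRd  M[L5]=5
step 18: P0: load  L4  ⟶  SO  (L4)  txn=BusRd  M[L4]=59
step 19: P1: load  L5  ⟶  OS  (L5)  txn=∅  M[L5]=5
step 20: P0: store L0 := 68  ⟶  MI  (L0)  txn=∅  M[L0]=80
step 21: P0: load  L2  ⟶  SO  (L2)  txn=BusRd  M[L2]=60
step 22: P1: load  L1  ⟶  IM  (L1)  txn=∅  M[L1]=50
step 23: P1: store L5 := 5  ⟶  IM  (L5)  txn=BusUpgr+Flush  M[L5]=5
step 24: P0: store L0 := 63  ⟶  MI  (L0)  txn=∅  M[L0]=80
step 25: P1: load  L5  ⟶  IM  (L5)  txn=∅  M[L5]=5
step 26: P1: load  L5  ⟶  IM  (L5)  txn=∅  M[L5]=5
step 27: P1: load  L0  ⟶  OS  (L0)  txn=BusRd  M[L0]=80
step 28: P1: store L5 := 20  ⟶  IM  (L5)  txn=∅  M[L5]=5

invalidations = 5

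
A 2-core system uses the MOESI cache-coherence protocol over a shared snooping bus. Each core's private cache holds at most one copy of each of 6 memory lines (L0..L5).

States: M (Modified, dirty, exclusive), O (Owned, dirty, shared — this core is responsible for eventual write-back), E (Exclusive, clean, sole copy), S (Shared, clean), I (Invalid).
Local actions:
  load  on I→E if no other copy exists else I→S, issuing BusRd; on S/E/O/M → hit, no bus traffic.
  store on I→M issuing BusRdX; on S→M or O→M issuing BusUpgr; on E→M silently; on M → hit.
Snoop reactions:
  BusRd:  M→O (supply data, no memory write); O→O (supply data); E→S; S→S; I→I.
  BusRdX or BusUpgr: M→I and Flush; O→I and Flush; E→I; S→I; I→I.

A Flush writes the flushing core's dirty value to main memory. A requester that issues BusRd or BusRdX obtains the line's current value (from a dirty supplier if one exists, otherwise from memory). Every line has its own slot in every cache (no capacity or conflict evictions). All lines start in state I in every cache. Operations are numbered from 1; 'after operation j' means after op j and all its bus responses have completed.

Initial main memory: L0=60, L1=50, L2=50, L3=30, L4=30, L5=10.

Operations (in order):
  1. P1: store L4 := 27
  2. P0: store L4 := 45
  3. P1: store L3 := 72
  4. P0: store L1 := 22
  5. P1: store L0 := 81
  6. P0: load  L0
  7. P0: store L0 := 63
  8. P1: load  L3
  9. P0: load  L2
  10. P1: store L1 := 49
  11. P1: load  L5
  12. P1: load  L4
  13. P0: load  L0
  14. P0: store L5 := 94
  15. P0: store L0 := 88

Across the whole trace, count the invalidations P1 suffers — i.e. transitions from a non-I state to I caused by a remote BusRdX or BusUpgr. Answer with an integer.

[1] P1: store L4 := 27 | P0:I, P1:M(27) | bus: BusRdX
[2] P0: store L4 := 45 | P0:M(45), P1:I | bus: BusRdX,Flush
[3] P1: store L3 := 72 | P0:I, P1:M(72) | bus: BusRdX
[4] P0: store L1 := 22 | P0:M(22), P1:I | bus: BusRdX
[5] P1: store L0 := 81 | P0:I, P1:M(81) | bus: BusRdX
[6] P0: load  L0 | P0:S(81), P1:O(81) | bus: BusRd
[7] P0: store L0 := 63 | P0:M(63), P1:I | bus: BusUpgr,Flush
[8] P1: load  L3 | P0:I, P1:M(72) | bus: none
[9] P0: load  L2 | P0:E(50), P1:I | bus: BusRd
[10] P1: store L1 := 49 | P0:I, P1:M(49) | bus: BusRdX,Flush
[11] P1: load  L5 | P0:I, P1:E(10) | bus: BusRd
[12] P1: load  L4 | P0:O(45), P1:S(45) | bus: BusRd
[13] P0: load  L0 | P0:M(63), P1:I | bus: none
[14] P0: store L5 := 94 | P0:M(94), P1:I | bus: BusRdX
[15] P0: store L0 := 88 | P0:M(88), P1:I | bus: none

invalidations = 3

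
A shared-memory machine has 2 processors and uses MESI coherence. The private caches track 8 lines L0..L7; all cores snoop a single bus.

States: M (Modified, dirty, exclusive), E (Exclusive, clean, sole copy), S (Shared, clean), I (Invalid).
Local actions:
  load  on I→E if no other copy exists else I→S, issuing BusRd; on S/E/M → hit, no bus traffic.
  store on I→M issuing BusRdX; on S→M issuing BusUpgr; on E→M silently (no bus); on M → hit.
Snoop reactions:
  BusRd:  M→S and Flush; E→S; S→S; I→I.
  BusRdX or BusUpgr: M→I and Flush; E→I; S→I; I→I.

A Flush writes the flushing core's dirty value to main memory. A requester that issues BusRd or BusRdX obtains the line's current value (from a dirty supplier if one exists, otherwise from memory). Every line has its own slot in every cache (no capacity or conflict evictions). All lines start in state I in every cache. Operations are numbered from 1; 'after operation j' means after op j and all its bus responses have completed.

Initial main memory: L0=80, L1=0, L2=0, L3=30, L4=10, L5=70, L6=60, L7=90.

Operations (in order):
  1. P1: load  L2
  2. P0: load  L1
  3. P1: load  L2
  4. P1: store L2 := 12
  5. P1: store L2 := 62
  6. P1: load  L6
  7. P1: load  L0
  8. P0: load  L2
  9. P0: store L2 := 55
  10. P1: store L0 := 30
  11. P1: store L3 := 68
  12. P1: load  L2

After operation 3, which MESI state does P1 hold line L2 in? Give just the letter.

state = E

step 1: P1: load  L2  ⟶  IE  (L2)  txn=BusRd  M[L2]=0
step 2: P0: load  L1  ⟶  EI  (L1)  txn=BusRd  M[L1]=0
step 3: P1: load  L2  ⟶  IE  (L2)  txn=∅  M[L2]=0
step 4: P1: store L2 := 12  ⟶  IM  (L2)  txn=∅  M[L2]=0
step 5: P1: store L2 := 62  ⟶  IM  (L2)  txn=∅  M[L2]=0
step 6: P1: load  L6  ⟶  IE  (L6)  txn=BusRd  M[L6]=60
step 7: P1: load  L0  ⟶  IE  (L0)  txn=BusRd  M[L0]=80
step 8: P0: load  L2  ⟶  SS  (L2)  txn=BusRd+Flush  M[L2]=62
step 9: P0: store L2 := 55  ⟶  MI  (L2)  txn=BusUpgr  M[L2]=62
step 10: P1: store L0 := 30  ⟶  IM  (L0)  txn=∅  M[L0]=80
step 11: P1: store L3 := 68  ⟶  IM  (L3)  txn=BusRdX  M[L3]=30
step 12: P1: load  L2  ⟶  SS  (L2)  txn=BusRd+Flush  M[L2]=55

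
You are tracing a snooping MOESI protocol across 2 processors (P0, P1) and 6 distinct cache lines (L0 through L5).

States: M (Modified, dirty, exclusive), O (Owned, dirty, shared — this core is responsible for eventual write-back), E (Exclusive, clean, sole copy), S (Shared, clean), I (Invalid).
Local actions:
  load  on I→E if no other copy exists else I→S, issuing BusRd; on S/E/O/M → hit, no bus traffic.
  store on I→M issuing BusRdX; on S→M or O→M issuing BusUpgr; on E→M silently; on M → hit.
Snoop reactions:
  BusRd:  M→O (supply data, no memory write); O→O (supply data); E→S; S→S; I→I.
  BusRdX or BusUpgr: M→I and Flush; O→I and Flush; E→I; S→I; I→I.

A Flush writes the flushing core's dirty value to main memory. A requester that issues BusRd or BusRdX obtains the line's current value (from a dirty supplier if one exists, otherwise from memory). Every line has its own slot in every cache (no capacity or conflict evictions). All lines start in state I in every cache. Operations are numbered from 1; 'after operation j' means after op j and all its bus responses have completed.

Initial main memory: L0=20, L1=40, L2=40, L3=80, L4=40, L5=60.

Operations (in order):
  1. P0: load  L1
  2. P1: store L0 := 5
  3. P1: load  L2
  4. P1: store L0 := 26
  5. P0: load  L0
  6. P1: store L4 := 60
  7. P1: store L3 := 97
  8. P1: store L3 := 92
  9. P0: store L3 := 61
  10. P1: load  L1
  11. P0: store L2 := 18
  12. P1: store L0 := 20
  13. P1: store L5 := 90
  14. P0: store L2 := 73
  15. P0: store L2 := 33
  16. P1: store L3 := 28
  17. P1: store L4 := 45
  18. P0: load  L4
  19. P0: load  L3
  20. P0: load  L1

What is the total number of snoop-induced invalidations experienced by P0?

  op1 P0: load  L1 → E/I on L1; bus BusRd; mem=40
  op2 P1: store L0 := 5 → I/M on L0; bus BusRdX; mem=20
  op3 P1: load  L2 → I/E on L2; bus BusRd; mem=40
  op4 P1: store L0 := 26 → I/M on L0; bus (none); mem=20
  op5 P0: load  L0 → S/O on L0; bus BusRd; mem=20
  op6 P1: store L4 := 60 → I/M on L4; bus BusRdX; mem=40
  op7 P1: store L3 := 97 → I/M on L3; bus BusRdX; mem=80
  op8 P1: store L3 := 92 → I/M on L3; bus (none); mem=80
  op9 P0: store L3 := 61 → M/I on L3; bus BusRdX Flush; mem=92
  op10 P1: load  L1 → S/S on L1; bus BusRd; mem=40
  op11 P0: store L2 := 18 → M/I on L2; bus BusRdX; mem=40
  op12 P1: store L0 := 20 → I/M on L0; bus BusUpgr; mem=20
  op13 P1: store L5 := 90 → I/M on L5; bus BusRdX; mem=60
  op14 P0: store L2 := 73 → M/I on L2; bus (none); mem=40
  op15 P0: store L2 := 33 → M/I on L2; bus (none); mem=40
  op16 P1: store L3 := 28 → I/M on L3; bus BusRdX Flush; mem=61
  op17 P1: store L4 := 45 → I/M on L4; bus (none); mem=40
  op18 P0: load  L4 → S/O on L4; bus BusRd; mem=40
  op19 P0: load  L3 → S/O on L3; bus BusRd; mem=61
  op20 P0: load  L1 → S/S on L1; bus (none); mem=40

invalidations = 2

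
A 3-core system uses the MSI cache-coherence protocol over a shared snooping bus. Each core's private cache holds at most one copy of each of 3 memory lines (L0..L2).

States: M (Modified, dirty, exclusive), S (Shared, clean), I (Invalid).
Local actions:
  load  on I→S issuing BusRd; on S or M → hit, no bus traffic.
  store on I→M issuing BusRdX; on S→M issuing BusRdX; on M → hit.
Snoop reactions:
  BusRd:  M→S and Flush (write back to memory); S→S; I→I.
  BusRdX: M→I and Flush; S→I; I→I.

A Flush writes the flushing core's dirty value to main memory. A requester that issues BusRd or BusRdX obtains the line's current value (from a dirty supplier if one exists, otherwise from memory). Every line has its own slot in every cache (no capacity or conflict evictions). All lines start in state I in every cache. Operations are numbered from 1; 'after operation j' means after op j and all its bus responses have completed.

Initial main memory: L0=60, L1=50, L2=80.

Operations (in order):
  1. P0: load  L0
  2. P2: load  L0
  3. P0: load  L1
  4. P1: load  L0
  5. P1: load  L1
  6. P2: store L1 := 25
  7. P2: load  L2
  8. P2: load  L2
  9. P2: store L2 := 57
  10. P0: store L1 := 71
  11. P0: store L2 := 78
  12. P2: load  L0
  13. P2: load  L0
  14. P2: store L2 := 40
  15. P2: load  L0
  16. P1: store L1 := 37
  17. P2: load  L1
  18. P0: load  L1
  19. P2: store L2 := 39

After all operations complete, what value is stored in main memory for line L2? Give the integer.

memory[L2] = 78

step 1: P0: load  L0  ⟶  SII  (L0)  txn=BusRd  M[L0]=60
step 2: P2: load  L0  ⟶  SIS  (L0)  txn=BusRd  M[L0]=60
step 3: P0: load  L1  ⟶  SII  (L1)  txn=BusRd  M[L1]=50
step 4: P1: load  L0  ⟶  SSS  (L0)  txn=BusRd  M[L0]=60
step 5: P1: load  L1  ⟶  SSI  (L1)  txn=BusRd  M[L1]=50
step 6: P2: store L1 := 25  ⟶  IIM  (L1)  txn=BusRdX  M[L1]=50
step 7: P2: load  L2  ⟶  IIS  (L2)  txn=BusRd  M[L2]=80
step 8: P2: load  L2  ⟶  IIS  (L2)  txn=∅  M[L2]=80
step 9: P2: store L2 := 57  ⟶  IIM  (L2)  txn=BusRdX  M[L2]=80
step 10: P0: store L1 := 71  ⟶  MII  (L1)  txn=BusRdX+Flush  M[L1]=25
step 11: P0: store L2 := 78  ⟶  MII  (L2)  txn=BusRdX+Flush  M[L2]=57
step 12: P2: load  L0  ⟶  SSS  (L0)  txn=∅  M[L0]=60
step 13: P2: load  L0  ⟶  SSS  (L0)  txn=∅  M[L0]=60
step 14: P2: store L2 := 40  ⟶  IIM  (L2)  txn=BusRdX+Flush  M[L2]=78
step 15: P2: load  L0  ⟶  SSS  (L0)  txn=∅  M[L0]=60
step 16: P1: store L1 := 37  ⟶  IMI  (L1)  txn=BusRdX+Flush  M[L1]=71
step 17: P2: load  L1  ⟶  ISS  (L1)  txn=BusRd+Flush  M[L1]=37
step 18: P0: load  L1  ⟶  SSS  (L1)  txn=BusRd  M[L1]=37
step 19: P2: store L2 := 39  ⟶  IIM  (L2)  txn=∅  M[L2]=78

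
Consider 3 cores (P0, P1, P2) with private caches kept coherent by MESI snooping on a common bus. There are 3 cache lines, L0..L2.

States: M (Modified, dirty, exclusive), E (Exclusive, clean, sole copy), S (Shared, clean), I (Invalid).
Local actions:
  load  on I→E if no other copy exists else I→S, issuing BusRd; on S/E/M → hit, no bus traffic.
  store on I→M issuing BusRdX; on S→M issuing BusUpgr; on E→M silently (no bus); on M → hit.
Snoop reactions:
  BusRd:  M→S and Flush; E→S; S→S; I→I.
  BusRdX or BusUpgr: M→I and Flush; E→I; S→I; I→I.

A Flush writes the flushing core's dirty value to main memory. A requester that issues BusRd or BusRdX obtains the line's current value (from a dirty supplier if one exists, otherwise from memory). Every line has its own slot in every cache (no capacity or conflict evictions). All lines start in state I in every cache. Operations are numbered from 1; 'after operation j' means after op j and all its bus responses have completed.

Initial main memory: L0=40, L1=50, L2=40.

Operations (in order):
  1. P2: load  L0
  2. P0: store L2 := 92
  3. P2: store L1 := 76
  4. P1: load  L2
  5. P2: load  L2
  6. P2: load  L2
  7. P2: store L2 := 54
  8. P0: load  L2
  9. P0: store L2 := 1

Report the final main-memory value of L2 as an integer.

  op1 P2: load  L0 → I/I/E on L0; bus BusRd; mem=40
  op2 P0: store L2 := 92 → M/I/I on L2; bus BusRdX; mem=40
  op3 P2: store L1 := 76 → I/I/M on L1; bus BusRdX; mem=50
  op4 P1: load  L2 → S/S/I on L2; bus BusRd Flush; mem=92
  op5 P2: load  L2 → S/S/S on L2; bus BusRd; mem=92
  op6 P2: load  L2 → S/S/S on L2; bus (none); mem=92
  op7 P2: store L2 := 54 → I/I/M on L2; bus BusUpgr; mem=92
  op8 P0: load  L2 → S/I/S on L2; bus BusRd Flush; mem=54
  op9 P0: store L2 := 1 → M/I/I on L2; bus BusUpgr; mem=54

memory[L2] = 54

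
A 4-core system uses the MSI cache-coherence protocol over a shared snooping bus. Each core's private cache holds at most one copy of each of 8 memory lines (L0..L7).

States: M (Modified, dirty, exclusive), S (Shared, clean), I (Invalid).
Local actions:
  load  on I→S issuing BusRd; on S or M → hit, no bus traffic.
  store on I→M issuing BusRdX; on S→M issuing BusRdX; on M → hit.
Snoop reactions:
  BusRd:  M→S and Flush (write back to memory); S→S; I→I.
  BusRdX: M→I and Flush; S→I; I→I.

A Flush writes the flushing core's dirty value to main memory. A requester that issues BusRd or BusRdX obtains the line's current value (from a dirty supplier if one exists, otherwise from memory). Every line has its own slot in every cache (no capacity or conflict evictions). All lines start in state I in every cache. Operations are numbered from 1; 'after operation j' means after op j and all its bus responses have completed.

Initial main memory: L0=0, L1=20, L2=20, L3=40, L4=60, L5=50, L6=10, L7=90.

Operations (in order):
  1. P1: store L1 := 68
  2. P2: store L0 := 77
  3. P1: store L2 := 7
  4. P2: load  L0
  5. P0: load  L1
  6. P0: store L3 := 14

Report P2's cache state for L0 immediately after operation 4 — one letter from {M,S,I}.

state = M

[1] P1: store L1 := 68 | P0:I, P1:M(68), P2:I, P3:I | bus: BusRdX
[2] P2: store L0 := 77 | P0:I, P1:I, P2:M(77), P3:I | bus: BusRdX
[3] P1: store L2 := 7 | P0:I, P1:M(7), P2:I, P3:I | bus: BusRdX
[4] P2: load  L0 | P0:I, P1:I, P2:M(77), P3:I | bus: none
[5] P0: load  L1 | P0:S(68), P1:S(68), P2:I, P3:I | bus: BusRd,Flush
[6] P0: store L3 := 14 | P0:M(14), P1:I, P2:I, P3:I | bus: BusRdX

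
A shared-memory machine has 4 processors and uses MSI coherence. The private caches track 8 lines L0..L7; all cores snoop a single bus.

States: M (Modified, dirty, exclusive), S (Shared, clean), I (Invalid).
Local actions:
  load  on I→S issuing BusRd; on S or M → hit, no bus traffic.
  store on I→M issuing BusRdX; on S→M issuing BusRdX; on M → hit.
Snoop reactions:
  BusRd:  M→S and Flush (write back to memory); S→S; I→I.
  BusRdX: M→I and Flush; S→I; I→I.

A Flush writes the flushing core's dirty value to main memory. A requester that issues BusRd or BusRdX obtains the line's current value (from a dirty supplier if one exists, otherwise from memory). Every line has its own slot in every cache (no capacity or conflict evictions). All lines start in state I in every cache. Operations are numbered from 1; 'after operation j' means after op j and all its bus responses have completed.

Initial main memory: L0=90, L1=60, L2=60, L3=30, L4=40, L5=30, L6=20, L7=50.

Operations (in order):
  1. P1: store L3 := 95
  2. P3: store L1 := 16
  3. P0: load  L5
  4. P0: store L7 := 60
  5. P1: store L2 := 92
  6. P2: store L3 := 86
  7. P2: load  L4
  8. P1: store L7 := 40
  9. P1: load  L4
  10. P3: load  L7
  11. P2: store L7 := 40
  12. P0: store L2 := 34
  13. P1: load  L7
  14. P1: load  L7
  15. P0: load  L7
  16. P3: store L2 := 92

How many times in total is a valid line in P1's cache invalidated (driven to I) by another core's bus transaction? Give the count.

invalidations = 3

1. P1: store L3 := 95  bus=[BusRdX]  L3: P0=I P1=M P2=I P3=I  mem[L3]=30
2. P3: store L1 := 16  bus=[BusRdX]  L1: P0=I P1=I P2=I P3=M  mem[L1]=60
3. P0: load  L5  bus=[BusRd]  L5: P0=S P1=I P2=I P3=I  mem[L5]=30
4. P0: store L7 := 60  bus=[BusRdX]  L7: P0=M P1=I P2=I P3=I  mem[L7]=50
5. P1: store L2 := 92  bus=[BusRdX]  L2: P0=I P1=M P2=I P3=I  mem[L2]=60
6. P2: store L3 := 86  bus=[BusRdX,Flush]  L3: P0=I P1=I P2=M P3=I  mem[L3]=95
7. P2: load  L4  bus=[BusRd]  L4: P0=I P1=I P2=S P3=I  mem[L4]=40
8. P1: store L7 := 40  bus=[BusRdX,Flush]  L7: P0=I P1=M P2=I P3=I  mem[L7]=60
9. P1: load  L4  bus=[BusRd]  L4: P0=I P1=S P2=S P3=I  mem[L4]=40
10. P3: load  L7  bus=[BusRd,Flush]  L7: P0=I P1=S P2=I P3=S  mem[L7]=40
11. P2: store L7 := 40  bus=[BusRdX]  L7: P0=I P1=I P2=M P3=I  mem[L7]=40
12. P0: store L2 := 34  bus=[BusRdX,Flush]  L2: P0=M P1=I P2=I P3=I  mem[L2]=92
13. P1: load  L7  bus=[BusRd,Flush]  L7: P0=I P1=S P2=S P3=I  mem[L7]=40
14. P1: load  L7  bus=[-]  L7: P0=I P1=S P2=S P3=I  mem[L7]=40
15. P0: load  L7  bus=[BusRd]  L7: P0=S P1=S P2=S P3=I  mem[L7]=40
16. P3: store L2 := 92  bus=[BusRdX,Flush]  L2: P0=I P1=I P2=I P3=M  mem[L2]=34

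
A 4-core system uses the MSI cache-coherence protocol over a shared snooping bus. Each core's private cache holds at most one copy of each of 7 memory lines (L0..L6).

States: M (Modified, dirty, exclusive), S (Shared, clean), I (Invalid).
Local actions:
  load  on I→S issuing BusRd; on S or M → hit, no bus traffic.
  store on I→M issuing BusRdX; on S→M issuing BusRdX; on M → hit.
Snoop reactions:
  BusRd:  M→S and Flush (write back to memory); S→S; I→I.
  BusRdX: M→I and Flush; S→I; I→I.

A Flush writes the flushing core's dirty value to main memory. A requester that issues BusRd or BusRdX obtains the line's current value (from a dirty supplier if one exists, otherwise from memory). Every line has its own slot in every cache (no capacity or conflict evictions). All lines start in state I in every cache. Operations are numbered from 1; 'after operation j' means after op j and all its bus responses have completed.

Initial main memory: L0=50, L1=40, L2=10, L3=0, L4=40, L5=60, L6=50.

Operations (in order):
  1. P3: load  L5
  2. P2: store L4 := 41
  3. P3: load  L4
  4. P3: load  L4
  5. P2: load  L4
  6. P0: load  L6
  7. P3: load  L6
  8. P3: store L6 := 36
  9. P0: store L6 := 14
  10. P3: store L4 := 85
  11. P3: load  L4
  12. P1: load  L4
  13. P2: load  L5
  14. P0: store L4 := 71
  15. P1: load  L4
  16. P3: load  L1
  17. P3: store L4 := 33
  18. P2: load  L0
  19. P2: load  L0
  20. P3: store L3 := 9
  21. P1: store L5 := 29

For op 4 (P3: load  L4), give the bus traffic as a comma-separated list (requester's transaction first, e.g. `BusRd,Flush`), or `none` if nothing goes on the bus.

bus = none

[1] P3: load  L5 | P0:I, P1:I, P2:I, P3:S(60) | bus: BusRd
[2] P2: store L4 := 41 | P0:I, P1:I, P2:M(41), P3:I | bus: BusRdX
[3] P3: load  L4 | P0:I, P1:I, P2:S(41), P3:S(41) | bus: BusRd,Flush
[4] P3: load  L4 | P0:I, P1:I, P2:S(41), P3:S(41) | bus: none
[5] P2: load  L4 | P0:I, P1:I, P2:S(41), P3:S(41) | bus: none
[6] P0: load  L6 | P0:S(50), P1:I, P2:I, P3:I | bus: BusRd
[7] P3: load  L6 | P0:S(50), P1:I, P2:I, P3:S(50) | bus: BusRd
[8] P3: store L6 := 36 | P0:I, P1:I, P2:I, P3:M(36) | bus: BusRdX
[9] P0: store L6 := 14 | P0:M(14), P1:I, P2:I, P3:I | bus: BusRdX,Flush
[10] P3: store L4 := 85 | P0:I, P1:I, P2:I, P3:M(85) | bus: BusRdX
[11] P3: load  L4 | P0:I, P1:I, P2:I, P3:M(85) | bus: none
[12] P1: load  L4 | P0:I, P1:S(85), P2:I, P3:S(85) | bus: BusRd,Flush
[13] P2: load  L5 | P0:I, P1:I, P2:S(60), P3:S(60) | bus: BusRd
[14] P0: store L4 := 71 | P0:M(71), P1:I, P2:I, P3:I | bus: BusRdX
[15] P1: load  L4 | P0:S(71), P1:S(71), P2:I, P3:I | bus: BusRd,Flush
[16] P3: load  L1 | P0:I, P1:I, P2:I, P3:S(40) | bus: BusRd
[17] P3: store L4 := 33 | P0:I, P1:I, P2:I, P3:M(33) | bus: BusRdX
[18] P2: load  L0 | P0:I, P1:I, P2:S(50), P3:I | bus: BusRd
[19] P2: load  L0 | P0:I, P1:I, P2:S(50), P3:I | bus: none
[20] P3: store L3 := 9 | P0:I, P1:I, P2:I, P3:M(9) | bus: BusRdX
[21] P1: store L5 := 29 | P0:I, P1:M(29), P2:I, P3:I | bus: BusRdX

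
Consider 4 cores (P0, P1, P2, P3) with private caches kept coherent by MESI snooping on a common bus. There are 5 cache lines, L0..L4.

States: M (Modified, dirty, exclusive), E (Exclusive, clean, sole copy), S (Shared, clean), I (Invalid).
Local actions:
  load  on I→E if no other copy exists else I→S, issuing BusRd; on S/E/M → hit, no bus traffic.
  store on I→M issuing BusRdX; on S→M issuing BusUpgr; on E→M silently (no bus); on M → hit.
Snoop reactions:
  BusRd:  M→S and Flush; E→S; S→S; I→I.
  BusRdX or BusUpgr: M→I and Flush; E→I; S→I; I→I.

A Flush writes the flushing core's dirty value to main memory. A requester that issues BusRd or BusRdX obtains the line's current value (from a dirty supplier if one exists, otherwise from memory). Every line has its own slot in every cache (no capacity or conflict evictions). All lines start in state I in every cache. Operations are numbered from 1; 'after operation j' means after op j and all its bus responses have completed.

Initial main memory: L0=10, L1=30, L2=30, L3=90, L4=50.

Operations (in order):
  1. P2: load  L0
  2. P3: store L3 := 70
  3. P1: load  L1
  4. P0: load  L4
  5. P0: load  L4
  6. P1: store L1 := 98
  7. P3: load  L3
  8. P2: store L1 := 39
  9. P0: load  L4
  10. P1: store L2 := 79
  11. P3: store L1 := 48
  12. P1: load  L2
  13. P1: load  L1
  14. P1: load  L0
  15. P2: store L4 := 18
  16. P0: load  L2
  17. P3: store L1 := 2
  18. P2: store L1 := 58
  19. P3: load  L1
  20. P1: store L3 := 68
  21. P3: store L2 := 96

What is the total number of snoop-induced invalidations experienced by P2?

  op1 P2: load  L0 → I/I/E/I on L0; bus BusRd; mem=10
  op2 P3: store L3 := 70 → I/I/I/M on L3; bus BusRdX; mem=90
  op3 P1: load  L1 → I/E/I/I on L1; bus BusRd; mem=30
  op4 P0: load  L4 → E/I/I/I on L4; bus BusRd; mem=50
  op5 P0: load  L4 → E/I/I/I on L4; bus (none); mem=50
  op6 P1: store L1 := 98 → I/M/I/I on L1; bus (none); mem=30
  op7 P3: load  L3 → I/I/I/M on L3; bus (none); mem=90
  op8 P2: store L1 := 39 → I/I/M/I on L1; bus BusRdX Flush; mem=98
  op9 P0: load  L4 → E/I/I/I on L4; bus (none); mem=50
  op10 P1: store L2 := 79 → I/M/I/I on L2; bus BusRdX; mem=30
  op11 P3: store L1 := 48 → I/I/I/M on L1; bus BusRdX Flush; mem=39
  op12 P1: load  L2 → I/M/I/I on L2; bus (none); mem=30
  op13 P1: load  L1 → I/S/I/S on L1; bus BusRd Flush; mem=48
  op14 P1: load  L0 → I/S/S/I on L0; bus BusRd; mem=10
  op15 P2: store L4 := 18 → I/I/M/I on L4; bus BusRdX; mem=50
  op16 P0: load  L2 → S/S/I/I on L2; bus BusRd Flush; mem=79
  op17 P3: store L1 := 2 → I/I/I/M on L1; bus BusUpgr; mem=48
  op18 P2: store L1 := 58 → I/I/M/I on L1; bus BusRdX Flush; mem=2
  op19 P3: load  L1 → I/I/S/S on L1; bus BusRd Flush; mem=58
  op20 P1: store L3 := 68 → I/M/I/I on L3; bus BusRdX Flush; mem=70
  op21 P3: store L2 := 96 → I/I/I/M on L2; bus BusRdX; mem=79

invalidations = 1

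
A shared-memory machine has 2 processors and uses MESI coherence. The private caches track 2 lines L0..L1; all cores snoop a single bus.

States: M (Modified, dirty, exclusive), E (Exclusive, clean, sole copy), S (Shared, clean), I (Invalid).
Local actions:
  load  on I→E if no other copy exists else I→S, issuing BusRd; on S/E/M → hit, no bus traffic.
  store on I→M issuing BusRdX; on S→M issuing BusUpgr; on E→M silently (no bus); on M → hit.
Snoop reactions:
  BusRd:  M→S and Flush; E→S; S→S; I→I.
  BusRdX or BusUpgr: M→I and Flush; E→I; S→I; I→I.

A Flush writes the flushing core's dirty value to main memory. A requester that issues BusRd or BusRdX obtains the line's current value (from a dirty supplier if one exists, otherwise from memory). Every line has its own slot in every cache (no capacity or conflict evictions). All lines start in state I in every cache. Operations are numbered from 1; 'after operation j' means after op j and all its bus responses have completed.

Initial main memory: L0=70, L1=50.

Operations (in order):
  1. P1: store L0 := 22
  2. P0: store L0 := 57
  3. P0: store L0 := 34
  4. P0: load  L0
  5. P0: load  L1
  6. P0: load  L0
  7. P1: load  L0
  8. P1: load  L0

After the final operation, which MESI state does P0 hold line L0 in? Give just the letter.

state = S

[1] P1: store L0 := 22 | P0:I, P1:M(22) | bus: BusRdX
[2] P0: store L0 := 57 | P0:M(57), P1:I | bus: BusRdX,Flush
[3] P0: store L0 := 34 | P0:M(34), P1:I | bus: none
[4] P0: load  L0 | P0:M(34), P1:I | bus: none
[5] P0: load  L1 | P0:E(50), P1:I | bus: BusRd
[6] P0: load  L0 | P0:M(34), P1:I | bus: none
[7] P1: load  L0 | P0:S(34), P1:S(34) | bus: BusRd,Flush
[8] P1: load  L0 | P0:S(34), P1:S(34) | bus: none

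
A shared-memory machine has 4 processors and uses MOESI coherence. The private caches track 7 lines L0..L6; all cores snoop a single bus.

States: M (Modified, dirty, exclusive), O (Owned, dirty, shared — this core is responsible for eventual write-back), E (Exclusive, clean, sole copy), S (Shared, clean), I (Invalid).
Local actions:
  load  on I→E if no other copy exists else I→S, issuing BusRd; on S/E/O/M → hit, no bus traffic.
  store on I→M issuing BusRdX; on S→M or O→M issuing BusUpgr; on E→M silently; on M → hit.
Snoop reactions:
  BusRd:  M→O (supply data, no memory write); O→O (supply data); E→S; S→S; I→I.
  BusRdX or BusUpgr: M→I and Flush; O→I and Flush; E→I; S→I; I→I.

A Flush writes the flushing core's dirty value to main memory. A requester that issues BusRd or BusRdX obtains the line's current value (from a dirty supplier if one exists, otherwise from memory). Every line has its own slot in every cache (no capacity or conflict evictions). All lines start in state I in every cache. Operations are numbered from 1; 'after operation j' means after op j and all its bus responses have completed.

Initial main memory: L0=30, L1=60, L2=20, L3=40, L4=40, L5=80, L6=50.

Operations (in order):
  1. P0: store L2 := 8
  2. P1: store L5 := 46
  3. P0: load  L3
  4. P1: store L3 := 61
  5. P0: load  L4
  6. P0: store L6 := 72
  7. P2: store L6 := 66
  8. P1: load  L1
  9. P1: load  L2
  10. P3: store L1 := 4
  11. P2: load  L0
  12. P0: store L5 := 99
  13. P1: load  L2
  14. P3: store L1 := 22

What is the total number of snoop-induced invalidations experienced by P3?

invalidations = 0

  op1 P0: store L2 := 8 → M/I/I/I on L2; bus BusRdX; mem=20
  op2 P1: store L5 := 46 → I/M/I/I on L5; bus BusRdX; mem=80
  op3 P0: load  L3 → E/I/I/I on L3; bus BusRd; mem=40
  op4 P1: store L3 := 61 → I/M/I/I on L3; bus BusRdX; mem=40
  op5 P0: load  L4 → E/I/I/I on L4; bus BusRd; mem=40
  op6 P0: store L6 := 72 → M/I/I/I on L6; bus BusRdX; mem=50
  op7 P2: store L6 := 66 → I/I/M/I on L6; bus BusRdX Flush; mem=72
  op8 P1: load  L1 → I/E/I/I on L1; bus BusRd; mem=60
  op9 P1: load  L2 → O/S/I/I on L2; bus BusRd; mem=20
  op10 P3: store L1 := 4 → I/I/I/M on L1; bus BusRdX; mem=60
  op11 P2: load  L0 → I/I/E/I on L0; bus BusRd; mem=30
  op12 P0: store L5 := 99 → M/I/I/I on L5; bus BusRdX Flush; mem=46
  op13 P1: load  L2 → O/S/I/I on L2; bus (none); mem=20
  op14 P3: store L1 := 22 → I/I/I/M on L1; bus (none); mem=60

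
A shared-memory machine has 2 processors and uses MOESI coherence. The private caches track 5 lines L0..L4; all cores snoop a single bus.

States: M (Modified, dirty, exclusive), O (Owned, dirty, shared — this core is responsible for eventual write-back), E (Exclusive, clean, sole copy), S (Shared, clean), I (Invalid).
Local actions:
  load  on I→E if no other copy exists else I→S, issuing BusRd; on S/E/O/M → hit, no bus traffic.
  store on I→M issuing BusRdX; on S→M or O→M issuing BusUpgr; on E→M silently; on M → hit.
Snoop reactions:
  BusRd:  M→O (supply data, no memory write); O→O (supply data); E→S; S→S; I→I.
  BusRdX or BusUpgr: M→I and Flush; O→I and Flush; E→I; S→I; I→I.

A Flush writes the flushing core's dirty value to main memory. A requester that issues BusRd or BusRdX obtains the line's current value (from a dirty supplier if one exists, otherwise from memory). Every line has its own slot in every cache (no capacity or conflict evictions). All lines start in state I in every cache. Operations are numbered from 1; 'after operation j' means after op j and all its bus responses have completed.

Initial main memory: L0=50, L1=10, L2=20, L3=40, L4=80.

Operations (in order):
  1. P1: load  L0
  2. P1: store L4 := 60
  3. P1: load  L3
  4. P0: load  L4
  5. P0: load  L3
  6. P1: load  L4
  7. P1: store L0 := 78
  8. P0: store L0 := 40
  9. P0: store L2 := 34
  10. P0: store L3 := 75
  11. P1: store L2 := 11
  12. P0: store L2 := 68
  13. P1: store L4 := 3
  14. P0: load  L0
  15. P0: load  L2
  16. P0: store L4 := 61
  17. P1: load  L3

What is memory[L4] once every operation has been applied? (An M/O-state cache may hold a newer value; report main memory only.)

step 1: P1: load  L0  ⟶  IE  (L0)  txn=BusRd  M[L0]=50
step 2: P1: store L4 := 60  ⟶  IM  (L4)  txn=BusRdX  M[L4]=80
step 3: P1: load  L3  ⟶  IE  (L3)  txn=BusRd  M[L3]=40
step 4: P0: load  L4  ⟶  SO  (L4)  txn=BusRd  M[L4]=80
step 5: P0: load  L3  ⟶  SS  (L3)  txn=BusRd  M[L3]=40
step 6: P1: load  L4  ⟶  SO  (L4)  txn=∅  M[L4]=80
step 7: P1: store L0 := 78  ⟶  IM  (L0)  txn=∅  M[L0]=50
step 8: P0: store L0 := 40  ⟶  MI  (L0)  txn=BusRdX+Flush  M[L0]=78
step 9: P0: store L2 := 34  ⟶  MI  (L2)  txn=BusRdX  M[L2]=20
step 10: P0: store L3 := 75  ⟶  MI  (L3)  txn=BusUpgr  M[L3]=40
step 11: P1: store L2 := 11  ⟶  IM  (L2)  txn=BusRdX+Flush  M[L2]=34
step 12: P0: store L2 := 68  ⟶  MI  (L2)  txn=BusRdX+Flush  M[L2]=11
step 13: P1: store L4 := 3  ⟶  IM  (L4)  txn=BusUpgr  M[L4]=80
step 14: P0: load  L0  ⟶  MI  (L0)  txn=∅  M[L0]=78
step 15: P0: load  L2  ⟶  MI  (L2)  txn=∅  M[L2]=11
step 16: P0: store L4 := 61  ⟶  MI  (L4)  txn=BusRdX+Flush  M[L4]=3
step 17: P1: load  L3  ⟶  OS  (L3)  txn=BusRd  M[L3]=40

memory[L4] = 3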